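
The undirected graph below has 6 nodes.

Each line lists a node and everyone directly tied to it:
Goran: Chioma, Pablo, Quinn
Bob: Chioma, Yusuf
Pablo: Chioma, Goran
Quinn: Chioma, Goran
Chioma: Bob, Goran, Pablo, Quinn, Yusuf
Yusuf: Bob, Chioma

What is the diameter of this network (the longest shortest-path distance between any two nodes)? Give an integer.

2

Eccentricity of each node (its greatest distance to any other): Bob:2, Chioma:1, Goran:2, Pablo:2, Quinn:2, Yusuf:2.
The maximum eccentricity is 2, realized for instance by the pair Yusuf–Pablo via Yusuf – Chioma – Pablo. So the diameter is 2.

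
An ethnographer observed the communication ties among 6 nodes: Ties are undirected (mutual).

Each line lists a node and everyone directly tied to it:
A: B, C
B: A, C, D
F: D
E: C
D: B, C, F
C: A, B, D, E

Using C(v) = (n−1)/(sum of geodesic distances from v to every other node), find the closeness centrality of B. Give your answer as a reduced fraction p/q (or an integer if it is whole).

5/7

Distances from B: A:1, C:1, D:1, E:2, F:2. Sum = 7.
n = 6, so closeness = 5/7.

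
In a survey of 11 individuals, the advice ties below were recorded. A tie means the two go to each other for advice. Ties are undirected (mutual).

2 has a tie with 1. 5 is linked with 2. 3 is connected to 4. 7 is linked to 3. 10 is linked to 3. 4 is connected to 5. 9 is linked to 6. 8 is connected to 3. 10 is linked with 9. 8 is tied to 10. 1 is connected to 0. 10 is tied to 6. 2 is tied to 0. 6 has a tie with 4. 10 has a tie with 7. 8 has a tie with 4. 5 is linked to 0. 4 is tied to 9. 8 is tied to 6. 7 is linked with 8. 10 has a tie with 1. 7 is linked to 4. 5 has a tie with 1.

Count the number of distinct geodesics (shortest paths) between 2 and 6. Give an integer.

2

The shortest distance is 3. The length-3 paths are: 2–1–10–6; 2–5–4–6.
That gives 2 distinct shortest paths.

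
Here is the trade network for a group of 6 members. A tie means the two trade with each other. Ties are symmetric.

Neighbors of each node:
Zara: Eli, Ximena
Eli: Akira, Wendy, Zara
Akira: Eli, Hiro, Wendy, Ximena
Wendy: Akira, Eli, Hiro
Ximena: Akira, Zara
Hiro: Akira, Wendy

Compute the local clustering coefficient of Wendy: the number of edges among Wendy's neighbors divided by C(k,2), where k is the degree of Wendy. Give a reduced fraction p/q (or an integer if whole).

2/3

Wendy's neighbors: Akira, Eli, and Hiro (k = 3).
Possible neighbor pairs: C(3,2) = 3. Edges among them: Akira–Eli, Akira–Hiro → e = 2.
Clustering(Wendy) = 2/3.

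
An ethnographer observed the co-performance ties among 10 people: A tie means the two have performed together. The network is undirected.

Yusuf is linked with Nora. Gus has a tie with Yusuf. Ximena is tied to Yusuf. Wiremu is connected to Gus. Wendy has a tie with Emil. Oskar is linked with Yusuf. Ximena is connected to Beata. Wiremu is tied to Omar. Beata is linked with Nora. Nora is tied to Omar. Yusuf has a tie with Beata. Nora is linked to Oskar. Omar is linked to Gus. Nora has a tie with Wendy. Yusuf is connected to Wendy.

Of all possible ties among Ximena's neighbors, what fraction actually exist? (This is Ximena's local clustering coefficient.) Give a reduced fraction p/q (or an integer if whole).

1

Ximena's neighbors: Beata and Yusuf (k = 2).
Possible neighbor pairs: C(2,2) = 1. Edges among them: Beata–Yusuf → e = 1.
Clustering(Ximena) = 1/1.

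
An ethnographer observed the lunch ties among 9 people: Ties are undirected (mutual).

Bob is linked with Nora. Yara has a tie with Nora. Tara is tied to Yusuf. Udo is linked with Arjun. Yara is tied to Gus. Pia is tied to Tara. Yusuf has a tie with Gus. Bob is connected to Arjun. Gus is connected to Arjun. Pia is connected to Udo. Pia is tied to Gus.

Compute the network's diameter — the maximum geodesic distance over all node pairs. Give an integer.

4

Eccentricity of each node (its greatest distance to any other): Arjun:3, Bob:4, Gus:2, Nora:4, Pia:3, Tara:4, Udo:3, Yara:3, Yusuf:3.
The maximum eccentricity is 4, realized for instance by the pair Nora–Tara via Nora – Yara – Gus – Yusuf – Tara. So the diameter is 4.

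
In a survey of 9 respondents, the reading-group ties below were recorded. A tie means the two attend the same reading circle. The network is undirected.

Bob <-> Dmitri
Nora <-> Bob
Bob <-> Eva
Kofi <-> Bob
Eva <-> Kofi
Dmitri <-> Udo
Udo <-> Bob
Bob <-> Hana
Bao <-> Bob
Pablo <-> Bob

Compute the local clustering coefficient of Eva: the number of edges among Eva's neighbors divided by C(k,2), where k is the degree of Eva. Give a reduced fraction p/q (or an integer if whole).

Eva's neighbors: Bob and Kofi (k = 2).
Possible neighbor pairs: C(2,2) = 1. Edges among them: Bob–Kofi → e = 1.
Clustering(Eva) = 1/1.

1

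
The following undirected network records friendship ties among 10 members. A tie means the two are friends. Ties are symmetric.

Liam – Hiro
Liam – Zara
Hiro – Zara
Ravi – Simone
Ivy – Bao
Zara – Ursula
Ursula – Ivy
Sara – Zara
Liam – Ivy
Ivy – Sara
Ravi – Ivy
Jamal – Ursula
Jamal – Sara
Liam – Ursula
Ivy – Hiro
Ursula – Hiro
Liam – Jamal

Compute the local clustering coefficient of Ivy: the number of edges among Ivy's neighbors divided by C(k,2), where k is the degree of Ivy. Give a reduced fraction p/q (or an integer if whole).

Ivy's neighbors: Bao, Hiro, Liam, Ravi, Sara, and Ursula (k = 6).
Possible neighbor pairs: C(6,2) = 15. Edges among them: Hiro–Liam, Hiro–Ursula, Liam–Ursula → e = 3.
Clustering(Ivy) = 3/15 = 1/5.

1/5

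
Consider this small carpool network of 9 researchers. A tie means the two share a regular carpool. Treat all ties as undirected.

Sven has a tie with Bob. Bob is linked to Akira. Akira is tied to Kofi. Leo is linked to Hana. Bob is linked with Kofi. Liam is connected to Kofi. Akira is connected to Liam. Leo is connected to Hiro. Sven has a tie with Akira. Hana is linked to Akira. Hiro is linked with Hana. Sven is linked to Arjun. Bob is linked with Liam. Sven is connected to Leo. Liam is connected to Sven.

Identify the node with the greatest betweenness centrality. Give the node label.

Sven

Unnormalized betweenness of each node: Akira:43/6, Arjun:0, Bob:11/12, Hana:15/4, Hiro:0, Kofi:0, Leo:4, Liam:11/12, Sven:45/4.
Sven has the largest value, 45/4, making it the main broker — the node through which the most shortest paths run.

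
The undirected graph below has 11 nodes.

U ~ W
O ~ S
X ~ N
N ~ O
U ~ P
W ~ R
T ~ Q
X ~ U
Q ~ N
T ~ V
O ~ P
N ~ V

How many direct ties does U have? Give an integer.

3

U is directly tied to P, W, and X. That is 3 neighbors, so the degree of U is 3.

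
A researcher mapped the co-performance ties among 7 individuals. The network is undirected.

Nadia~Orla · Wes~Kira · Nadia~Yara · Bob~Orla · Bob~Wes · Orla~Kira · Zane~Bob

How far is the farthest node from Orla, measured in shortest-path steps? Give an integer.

2

Distances from Orla: Bob:1, Kira:1, Nadia:1, Wes:2, Yara:2, Zane:2.
The largest is 2 (to Yara, Wes, and Zane), so the eccentricity of Orla is 2.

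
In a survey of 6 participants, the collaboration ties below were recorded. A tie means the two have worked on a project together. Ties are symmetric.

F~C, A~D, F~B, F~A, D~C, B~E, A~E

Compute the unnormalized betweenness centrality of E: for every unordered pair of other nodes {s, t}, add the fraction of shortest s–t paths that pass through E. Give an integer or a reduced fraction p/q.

5/6

Pairs whose geodesics pass through E — D–B: 1/3; A–B: 1/2.
All other pairs contribute 0.
Summing the contributions gives betweenness(E) = 5/6.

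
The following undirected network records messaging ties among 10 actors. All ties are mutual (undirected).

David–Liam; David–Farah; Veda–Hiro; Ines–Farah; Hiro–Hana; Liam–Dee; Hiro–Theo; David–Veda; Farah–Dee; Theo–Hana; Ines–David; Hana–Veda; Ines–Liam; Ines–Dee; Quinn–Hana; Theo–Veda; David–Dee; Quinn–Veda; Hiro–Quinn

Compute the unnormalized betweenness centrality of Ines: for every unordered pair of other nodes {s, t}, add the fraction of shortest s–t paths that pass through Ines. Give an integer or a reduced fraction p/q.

1/3

Pairs whose geodesics pass through Ines — Liam–Farah: 1/3.
All other pairs contribute 0.
Summing the contributions gives betweenness(Ines) = 1/3.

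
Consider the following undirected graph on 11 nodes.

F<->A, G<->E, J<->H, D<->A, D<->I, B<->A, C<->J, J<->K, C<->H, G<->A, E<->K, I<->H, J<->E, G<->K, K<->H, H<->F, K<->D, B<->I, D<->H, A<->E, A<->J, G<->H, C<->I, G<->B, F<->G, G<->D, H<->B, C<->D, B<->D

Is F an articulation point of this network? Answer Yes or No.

Even without F, every remaining node can still reach every other (the residual graph is connected), so F is not a cut vertex.

No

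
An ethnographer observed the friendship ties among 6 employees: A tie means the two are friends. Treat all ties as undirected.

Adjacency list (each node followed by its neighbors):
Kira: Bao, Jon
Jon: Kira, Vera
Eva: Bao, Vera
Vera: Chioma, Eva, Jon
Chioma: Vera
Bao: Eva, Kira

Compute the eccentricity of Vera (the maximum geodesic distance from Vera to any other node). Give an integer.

Distances from Vera: Bao:2, Chioma:1, Eva:1, Jon:1, Kira:2.
The largest is 2 (to Kira and Bao), so the eccentricity of Vera is 2.

2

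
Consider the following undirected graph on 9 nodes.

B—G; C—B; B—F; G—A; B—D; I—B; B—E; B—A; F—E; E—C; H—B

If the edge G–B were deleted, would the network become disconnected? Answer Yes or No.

Even without that edge, G still reaches B via G – A – B, so the network stays connected. Not a bridge.

No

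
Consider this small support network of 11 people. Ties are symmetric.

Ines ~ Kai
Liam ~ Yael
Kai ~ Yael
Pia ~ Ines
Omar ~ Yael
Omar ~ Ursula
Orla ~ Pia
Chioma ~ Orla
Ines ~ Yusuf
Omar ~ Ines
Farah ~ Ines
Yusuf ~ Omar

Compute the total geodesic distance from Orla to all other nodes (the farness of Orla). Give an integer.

Distances from Orla: Chioma:1, Farah:3, Ines:2, Kai:3, Liam:5, Omar:3, Pia:1, Ursula:4, Yael:4, Yusuf:3.
Sum = 1 + 3 + 2 + 3 + 5 + 3 + 1 + 4 + 4 + 3 = 29.

29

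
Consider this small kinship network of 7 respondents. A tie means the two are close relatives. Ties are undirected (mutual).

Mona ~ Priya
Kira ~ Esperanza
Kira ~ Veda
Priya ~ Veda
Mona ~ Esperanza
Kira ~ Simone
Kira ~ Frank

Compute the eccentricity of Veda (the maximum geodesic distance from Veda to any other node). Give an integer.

2

Distances from Veda: Esperanza:2, Frank:2, Kira:1, Mona:2, Priya:1, Simone:2.
The largest is 2 (to Mona, Frank, Esperanza, and Simone), so the eccentricity of Veda is 2.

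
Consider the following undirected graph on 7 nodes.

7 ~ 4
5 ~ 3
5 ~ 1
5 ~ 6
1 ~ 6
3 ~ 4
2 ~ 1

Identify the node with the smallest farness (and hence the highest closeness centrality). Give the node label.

5

Farness (sum of distances to all others) for each node — 1:12, 2:17, 3:11, 4:14, 5:10, 6:13, 7:19.
The smallest farness is 10, for 5, so 5 has the highest closeness.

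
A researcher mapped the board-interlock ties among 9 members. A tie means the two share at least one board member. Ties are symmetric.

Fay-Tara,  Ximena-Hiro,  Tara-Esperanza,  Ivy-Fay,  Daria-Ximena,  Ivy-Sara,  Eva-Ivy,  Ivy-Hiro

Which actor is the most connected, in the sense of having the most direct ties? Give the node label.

Ivy

Degrees — Daria:1, Esperanza:1, Eva:1, Fay:2, Hiro:2, Ivy:4, Sara:1, Tara:2, Ximena:2.
The maximum is 4, attained only by Ivy.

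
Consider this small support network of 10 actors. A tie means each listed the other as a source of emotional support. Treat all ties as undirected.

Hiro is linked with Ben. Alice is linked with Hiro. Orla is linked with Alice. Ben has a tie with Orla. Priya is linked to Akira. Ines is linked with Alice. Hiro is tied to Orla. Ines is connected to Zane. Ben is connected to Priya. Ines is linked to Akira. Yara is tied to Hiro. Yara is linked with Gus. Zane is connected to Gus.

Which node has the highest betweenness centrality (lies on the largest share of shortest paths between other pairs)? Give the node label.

Ines

Unnormalized betweenness of each node: Akira:41/12, Alice:13/2, Ben:11/2, Gus:31/12, Hiro:59/6, Ines:41/4, Orla:17/12, Priya:35/12, Yara:19/4, Zane:23/6.
Ines has the largest value, 41/4, making it the main broker — the node through which the most shortest paths run.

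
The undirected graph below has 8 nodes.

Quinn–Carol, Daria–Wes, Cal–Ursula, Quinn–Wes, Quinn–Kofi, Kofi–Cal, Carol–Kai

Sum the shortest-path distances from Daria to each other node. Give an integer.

22

Distances from Daria: Cal:4, Carol:3, Kai:4, Kofi:3, Quinn:2, Ursula:5, Wes:1.
Sum = 4 + 3 + 4 + 3 + 2 + 5 + 1 = 22.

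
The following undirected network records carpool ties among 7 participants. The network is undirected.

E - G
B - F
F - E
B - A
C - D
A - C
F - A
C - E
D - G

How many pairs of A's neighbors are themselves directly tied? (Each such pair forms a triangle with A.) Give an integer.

A's neighbors: B, C, and F.
Neighbor pairs that are themselves tied: A–B–F. Each forms one triangle with A, for 1 in total.

1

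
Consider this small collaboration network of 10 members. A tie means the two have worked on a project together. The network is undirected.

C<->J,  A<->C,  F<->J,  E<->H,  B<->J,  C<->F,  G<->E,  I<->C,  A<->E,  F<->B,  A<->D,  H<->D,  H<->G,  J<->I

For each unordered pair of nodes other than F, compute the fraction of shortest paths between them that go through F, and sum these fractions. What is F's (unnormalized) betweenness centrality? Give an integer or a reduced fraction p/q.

3

Pairs whose geodesics pass through F — B–C: 1/2; B–A: 1/2; B–H: 2/4; B–G: 1/2; B–E: 1/2; B–D: 1/2.
All other pairs contribute 0.
Summing the contributions gives betweenness(F) = 3.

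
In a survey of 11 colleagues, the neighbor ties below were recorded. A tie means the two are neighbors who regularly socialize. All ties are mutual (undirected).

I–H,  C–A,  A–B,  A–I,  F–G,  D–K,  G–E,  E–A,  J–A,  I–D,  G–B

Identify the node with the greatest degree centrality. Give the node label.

Degrees — A:5, B:2, C:1, D:2, E:2, F:1, G:3, H:1, I:3, J:1, K:1.
The maximum is 5, attained only by A.

A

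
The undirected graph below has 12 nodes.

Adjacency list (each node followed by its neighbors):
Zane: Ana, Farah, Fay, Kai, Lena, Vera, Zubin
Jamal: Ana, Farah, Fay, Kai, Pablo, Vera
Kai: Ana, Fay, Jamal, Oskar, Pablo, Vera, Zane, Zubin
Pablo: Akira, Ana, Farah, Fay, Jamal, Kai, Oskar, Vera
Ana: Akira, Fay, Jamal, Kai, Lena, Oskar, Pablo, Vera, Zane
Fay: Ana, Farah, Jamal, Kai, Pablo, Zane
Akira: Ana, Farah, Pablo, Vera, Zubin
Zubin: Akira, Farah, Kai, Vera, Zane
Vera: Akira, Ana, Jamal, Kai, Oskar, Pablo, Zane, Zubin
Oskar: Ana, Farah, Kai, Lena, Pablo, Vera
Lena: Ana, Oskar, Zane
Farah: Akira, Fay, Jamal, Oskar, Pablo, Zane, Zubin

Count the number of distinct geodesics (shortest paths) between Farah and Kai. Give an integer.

The shortest distance is 2. The length-2 paths are: Farah–Jamal–Kai; Farah–Fay–Kai; Farah–Zubin–Kai; Farah–Pablo–Kai; Farah–Zane–Kai; Farah–Oskar–Kai.
That gives 6 distinct shortest paths.

6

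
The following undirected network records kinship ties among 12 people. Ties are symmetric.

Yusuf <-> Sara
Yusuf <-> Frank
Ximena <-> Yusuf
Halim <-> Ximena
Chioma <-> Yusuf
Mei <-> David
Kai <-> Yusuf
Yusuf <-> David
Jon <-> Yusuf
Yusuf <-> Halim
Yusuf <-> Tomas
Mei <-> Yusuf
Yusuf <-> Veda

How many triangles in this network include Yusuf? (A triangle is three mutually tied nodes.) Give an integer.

2

Yusuf's neighbors: Chioma, David, Frank, Halim, Jon, Kai, Mei, Sara, Tomas, Veda, and Ximena.
Neighbor pairs that are themselves tied: Yusuf–David–Mei; Yusuf–Halim–Ximena. Each forms one triangle with Yusuf, for 2 in total.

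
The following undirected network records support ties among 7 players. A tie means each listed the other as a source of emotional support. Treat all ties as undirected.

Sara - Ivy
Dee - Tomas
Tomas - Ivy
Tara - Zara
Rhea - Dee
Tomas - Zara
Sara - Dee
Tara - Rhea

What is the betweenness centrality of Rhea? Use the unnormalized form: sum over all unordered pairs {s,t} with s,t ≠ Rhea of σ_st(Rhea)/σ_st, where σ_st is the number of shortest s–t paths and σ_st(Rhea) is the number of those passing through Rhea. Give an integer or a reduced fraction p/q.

Pairs whose geodesics pass through Rhea — Dee–Tara: 1; Sara–Tara: 1.
All other pairs contribute 0.
Summing the contributions gives betweenness(Rhea) = 2.

2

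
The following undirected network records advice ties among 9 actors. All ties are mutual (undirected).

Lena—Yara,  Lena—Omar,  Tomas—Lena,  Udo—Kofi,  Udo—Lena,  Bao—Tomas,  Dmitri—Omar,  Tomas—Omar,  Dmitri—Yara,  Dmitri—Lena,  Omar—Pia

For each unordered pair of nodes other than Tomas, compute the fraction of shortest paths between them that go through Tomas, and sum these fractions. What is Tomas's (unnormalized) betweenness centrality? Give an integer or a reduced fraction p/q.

7

Pairs whose geodesics pass through Tomas — Omar–Bao: 1; Dmitri–Bao: 2/2; Udo–Bao: 1; Lena–Bao: 1; Bao–Pia: 1; Bao–Kofi: 1; Bao–Yara: 1.
All other pairs contribute 0.
Summing the contributions gives betweenness(Tomas) = 7.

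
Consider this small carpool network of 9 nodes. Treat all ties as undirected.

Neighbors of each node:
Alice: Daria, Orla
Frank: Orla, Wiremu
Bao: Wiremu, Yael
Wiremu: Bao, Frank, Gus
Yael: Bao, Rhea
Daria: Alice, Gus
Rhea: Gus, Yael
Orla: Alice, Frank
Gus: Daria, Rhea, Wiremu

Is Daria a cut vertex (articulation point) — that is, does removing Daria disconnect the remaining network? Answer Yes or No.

No

Even without Daria, every remaining node can still reach every other (the residual graph is connected), so Daria is not a cut vertex.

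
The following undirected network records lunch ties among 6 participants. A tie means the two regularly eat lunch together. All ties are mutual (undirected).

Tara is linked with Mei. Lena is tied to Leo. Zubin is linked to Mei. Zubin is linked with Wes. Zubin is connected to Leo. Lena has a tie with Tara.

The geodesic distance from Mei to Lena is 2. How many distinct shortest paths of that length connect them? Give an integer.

The shortest distance is 2, and the only length-2 path is Mei–Tara–Lena. So there is exactly 1 shortest path.

1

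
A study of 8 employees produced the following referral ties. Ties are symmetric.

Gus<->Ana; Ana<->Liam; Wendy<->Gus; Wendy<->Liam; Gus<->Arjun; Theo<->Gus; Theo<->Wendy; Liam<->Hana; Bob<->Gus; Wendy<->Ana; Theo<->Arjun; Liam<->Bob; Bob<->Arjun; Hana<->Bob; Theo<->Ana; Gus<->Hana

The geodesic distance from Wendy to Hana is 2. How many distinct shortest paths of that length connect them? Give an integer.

The shortest distance is 2. The length-2 paths are: Wendy–Liam–Hana; Wendy–Gus–Hana.
That gives 2 distinct shortest paths.

2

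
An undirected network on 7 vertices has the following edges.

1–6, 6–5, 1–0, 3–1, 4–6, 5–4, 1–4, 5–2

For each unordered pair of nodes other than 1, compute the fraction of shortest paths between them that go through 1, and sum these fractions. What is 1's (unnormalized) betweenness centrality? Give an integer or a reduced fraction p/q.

9

Pairs whose geodesics pass through 1 — 6–0: 1; 6–3: 1; 0–2: 2/2; 0–3: 1; 0–4: 1; 0–5: 2/2; 2–3: 2/2; 3–4: 1; 3–5: 2/2.
All other pairs contribute 0.
Summing the contributions gives betweenness(1) = 9.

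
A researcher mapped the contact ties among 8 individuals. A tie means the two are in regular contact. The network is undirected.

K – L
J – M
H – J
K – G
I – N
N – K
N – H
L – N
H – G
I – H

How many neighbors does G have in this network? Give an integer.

2

G is directly tied to H and K. That is 2 neighbors, so the degree of G is 2.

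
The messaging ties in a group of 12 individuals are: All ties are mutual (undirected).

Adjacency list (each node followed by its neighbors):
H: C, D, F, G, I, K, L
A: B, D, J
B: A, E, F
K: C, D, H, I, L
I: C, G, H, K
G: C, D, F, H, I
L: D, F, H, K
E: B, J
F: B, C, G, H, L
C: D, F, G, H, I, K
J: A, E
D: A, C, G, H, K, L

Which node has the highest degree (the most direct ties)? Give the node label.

Degrees — A:3, B:3, C:6, D:6, E:2, F:5, G:5, H:7, I:4, J:2, K:5, L:4.
The maximum is 7, attained only by H.

H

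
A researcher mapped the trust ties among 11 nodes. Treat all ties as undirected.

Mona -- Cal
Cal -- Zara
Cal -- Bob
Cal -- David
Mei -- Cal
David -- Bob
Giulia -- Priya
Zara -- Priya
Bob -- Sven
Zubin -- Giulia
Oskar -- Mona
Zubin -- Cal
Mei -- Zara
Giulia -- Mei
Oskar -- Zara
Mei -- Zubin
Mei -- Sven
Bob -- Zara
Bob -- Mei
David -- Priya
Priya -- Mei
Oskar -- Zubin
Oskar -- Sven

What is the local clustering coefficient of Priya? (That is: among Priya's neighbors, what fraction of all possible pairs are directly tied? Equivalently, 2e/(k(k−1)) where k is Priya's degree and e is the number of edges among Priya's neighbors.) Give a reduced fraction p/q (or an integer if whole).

1/3

Priya's neighbors: David, Giulia, Mei, and Zara (k = 4).
Possible neighbor pairs: C(4,2) = 6. Edges among them: Giulia–Mei, Mei–Zara → e = 2.
Clustering(Priya) = 2/6 = 1/3.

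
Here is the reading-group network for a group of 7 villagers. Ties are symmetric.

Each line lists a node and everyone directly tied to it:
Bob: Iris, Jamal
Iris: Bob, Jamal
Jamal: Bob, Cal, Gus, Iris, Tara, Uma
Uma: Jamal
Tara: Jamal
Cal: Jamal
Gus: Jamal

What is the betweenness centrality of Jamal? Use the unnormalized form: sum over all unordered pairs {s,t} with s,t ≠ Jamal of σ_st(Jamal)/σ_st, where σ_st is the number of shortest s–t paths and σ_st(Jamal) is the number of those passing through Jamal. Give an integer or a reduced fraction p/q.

14

Pairs whose geodesics pass through Jamal — Bob–Uma: 1; Bob–Cal: 1; Bob–Tara: 1; Bob–Gus: 1; Uma–Cal: 1; Uma–Tara: 1; Uma–Iris: 1; Uma–Gus: 1; Cal–Tara: 1; Cal–Iris: 1; Cal–Gus: 1; Tara–Iris: 1; Tara–Gus: 1; Iris–Gus: 1.
All other pairs contribute 0.
Summing the contributions gives betweenness(Jamal) = 14.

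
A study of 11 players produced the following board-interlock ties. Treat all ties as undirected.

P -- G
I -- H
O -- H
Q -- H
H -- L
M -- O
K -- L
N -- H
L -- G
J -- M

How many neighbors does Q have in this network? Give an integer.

Q is directly tied to H. That is 1 neighbor, so the degree of Q is 1.

1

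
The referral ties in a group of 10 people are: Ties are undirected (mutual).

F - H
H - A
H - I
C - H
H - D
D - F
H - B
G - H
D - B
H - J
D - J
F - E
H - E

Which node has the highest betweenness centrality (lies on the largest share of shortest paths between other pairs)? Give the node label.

H

Unnormalized betweenness of each node: A:0, B:0, C:0, D:3/2, E:0, F:1/2, G:0, H:30, I:0, J:0.
H has the largest value, 30, making it the main broker — the node through which the most shortest paths run.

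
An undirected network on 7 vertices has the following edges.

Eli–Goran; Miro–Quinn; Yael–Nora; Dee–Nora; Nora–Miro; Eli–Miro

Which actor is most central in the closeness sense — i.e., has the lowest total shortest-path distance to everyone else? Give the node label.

Miro

Farness (sum of distances to all others) for each node — Dee:15, Eli:12, Goran:17, Miro:9, Nora:10, Quinn:14, Yael:15.
The smallest farness is 9, for Miro, so Miro has the highest closeness.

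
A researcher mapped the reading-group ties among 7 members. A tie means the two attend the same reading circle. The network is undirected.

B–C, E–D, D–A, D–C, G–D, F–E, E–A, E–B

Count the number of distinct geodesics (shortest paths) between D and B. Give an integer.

The shortest distance is 2. The length-2 paths are: D–E–B; D–C–B.
That gives 2 distinct shortest paths.

2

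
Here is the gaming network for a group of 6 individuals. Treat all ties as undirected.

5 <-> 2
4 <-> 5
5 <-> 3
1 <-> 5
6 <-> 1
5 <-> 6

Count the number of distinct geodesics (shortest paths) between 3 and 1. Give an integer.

The shortest distance is 2, and the only length-2 path is 3–5–1. So there is exactly 1 shortest path.

1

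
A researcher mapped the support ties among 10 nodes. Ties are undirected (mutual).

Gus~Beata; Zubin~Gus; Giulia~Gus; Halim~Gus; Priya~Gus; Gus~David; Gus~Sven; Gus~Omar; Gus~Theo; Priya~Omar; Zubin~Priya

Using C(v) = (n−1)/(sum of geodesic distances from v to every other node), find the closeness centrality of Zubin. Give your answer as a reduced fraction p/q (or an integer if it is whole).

9/16

Distances from Zubin: Beata:2, David:2, Giulia:2, Gus:1, Halim:2, Omar:2, Priya:1, Sven:2, Theo:2. Sum = 16.
n = 10, so closeness = 9/16.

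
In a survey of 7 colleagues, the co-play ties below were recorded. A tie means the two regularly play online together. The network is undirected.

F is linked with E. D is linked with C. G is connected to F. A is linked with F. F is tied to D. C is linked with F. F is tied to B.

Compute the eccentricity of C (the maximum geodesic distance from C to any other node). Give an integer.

Distances from C: A:2, B:2, D:1, E:2, F:1, G:2.
The largest is 2 (to B, A, G, and E), so the eccentricity of C is 2.

2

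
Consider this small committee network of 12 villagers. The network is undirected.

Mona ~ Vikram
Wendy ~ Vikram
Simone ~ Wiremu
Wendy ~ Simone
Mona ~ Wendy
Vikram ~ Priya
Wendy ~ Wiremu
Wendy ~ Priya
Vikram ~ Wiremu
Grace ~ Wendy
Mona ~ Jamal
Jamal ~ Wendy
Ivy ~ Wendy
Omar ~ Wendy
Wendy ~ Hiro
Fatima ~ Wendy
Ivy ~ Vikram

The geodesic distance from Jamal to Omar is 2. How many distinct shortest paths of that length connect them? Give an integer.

1

The shortest distance is 2, and the only length-2 path is Jamal–Wendy–Omar. So there is exactly 1 shortest path.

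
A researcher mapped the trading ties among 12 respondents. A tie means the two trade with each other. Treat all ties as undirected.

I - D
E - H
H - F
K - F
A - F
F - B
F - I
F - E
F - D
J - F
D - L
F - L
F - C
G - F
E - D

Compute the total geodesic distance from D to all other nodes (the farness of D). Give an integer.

Distances from D: A:2, B:2, C:2, E:1, F:1, G:2, H:2, I:1, J:2, K:2, L:1.
Sum = 2 + 2 + 2 + 1 + 1 + 2 + 2 + 1 + 2 + 2 + 1 = 18.

18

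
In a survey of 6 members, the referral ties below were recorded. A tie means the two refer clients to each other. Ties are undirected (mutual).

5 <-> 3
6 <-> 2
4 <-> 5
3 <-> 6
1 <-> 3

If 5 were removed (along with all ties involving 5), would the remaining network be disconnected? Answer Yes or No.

Removing 5 leaves {1, 2, 3, and 6} with no path to {4}, so the network splits into 2 components. 5 is a cut vertex.

Yes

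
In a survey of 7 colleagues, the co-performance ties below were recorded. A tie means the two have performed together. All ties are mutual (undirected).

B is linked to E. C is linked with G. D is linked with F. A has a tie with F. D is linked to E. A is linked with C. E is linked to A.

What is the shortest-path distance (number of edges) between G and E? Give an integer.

One shortest route is G – C – A – E, which uses 3 edges, and at distance 2 from G we only reach {A}, which does not include E. So d(G,E) = 3.

3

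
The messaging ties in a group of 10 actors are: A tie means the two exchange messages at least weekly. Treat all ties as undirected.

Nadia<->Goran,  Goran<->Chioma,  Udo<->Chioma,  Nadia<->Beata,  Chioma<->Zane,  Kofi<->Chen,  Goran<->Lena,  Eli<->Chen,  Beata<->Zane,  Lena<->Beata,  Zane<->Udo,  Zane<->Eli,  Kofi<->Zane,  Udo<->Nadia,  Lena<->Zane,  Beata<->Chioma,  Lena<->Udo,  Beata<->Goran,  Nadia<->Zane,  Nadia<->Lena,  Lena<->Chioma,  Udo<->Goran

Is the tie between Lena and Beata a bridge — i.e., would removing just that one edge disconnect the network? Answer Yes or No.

Even without that edge, Lena still reaches Beata via Lena – Nadia – Beata, so the network stays connected. Not a bridge.

No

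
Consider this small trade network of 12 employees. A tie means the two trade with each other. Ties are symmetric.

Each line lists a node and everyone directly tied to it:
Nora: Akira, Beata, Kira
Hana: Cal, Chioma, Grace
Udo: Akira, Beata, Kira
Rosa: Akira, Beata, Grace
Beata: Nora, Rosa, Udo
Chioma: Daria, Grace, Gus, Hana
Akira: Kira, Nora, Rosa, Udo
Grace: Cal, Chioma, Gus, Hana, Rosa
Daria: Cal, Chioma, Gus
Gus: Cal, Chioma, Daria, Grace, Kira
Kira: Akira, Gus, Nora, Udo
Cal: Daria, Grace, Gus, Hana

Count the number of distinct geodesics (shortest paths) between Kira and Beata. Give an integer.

The shortest distance is 2. The length-2 paths are: Kira–Nora–Beata; Kira–Udo–Beata.
That gives 2 distinct shortest paths.

2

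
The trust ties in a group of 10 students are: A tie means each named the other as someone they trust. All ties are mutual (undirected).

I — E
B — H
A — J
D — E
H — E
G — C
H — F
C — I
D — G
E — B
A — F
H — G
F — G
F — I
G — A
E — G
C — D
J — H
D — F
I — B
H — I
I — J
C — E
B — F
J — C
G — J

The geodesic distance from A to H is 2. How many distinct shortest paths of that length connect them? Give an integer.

3

The shortest distance is 2. The length-2 paths are: A–F–H; A–G–H; A–J–H.
That gives 3 distinct shortest paths.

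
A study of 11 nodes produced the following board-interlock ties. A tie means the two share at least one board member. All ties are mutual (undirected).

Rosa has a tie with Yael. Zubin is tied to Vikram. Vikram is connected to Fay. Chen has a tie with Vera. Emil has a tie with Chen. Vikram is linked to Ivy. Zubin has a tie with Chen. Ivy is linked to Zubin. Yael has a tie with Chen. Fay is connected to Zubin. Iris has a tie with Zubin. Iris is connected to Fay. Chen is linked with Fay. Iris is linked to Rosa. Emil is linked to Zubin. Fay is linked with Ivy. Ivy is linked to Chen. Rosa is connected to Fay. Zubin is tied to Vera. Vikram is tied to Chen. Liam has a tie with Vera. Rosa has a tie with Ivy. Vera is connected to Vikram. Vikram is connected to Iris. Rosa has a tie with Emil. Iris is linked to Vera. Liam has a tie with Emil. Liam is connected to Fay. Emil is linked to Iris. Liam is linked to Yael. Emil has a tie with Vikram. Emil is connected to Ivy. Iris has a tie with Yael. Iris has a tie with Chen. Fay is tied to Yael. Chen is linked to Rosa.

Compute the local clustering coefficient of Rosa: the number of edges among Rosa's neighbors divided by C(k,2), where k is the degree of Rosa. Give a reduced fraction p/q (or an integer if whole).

11/15

Rosa's neighbors: Chen, Emil, Fay, Iris, Ivy, and Yael (k = 6).
Possible neighbor pairs: C(6,2) = 15. Edges among them: Chen–Emil, Chen–Fay, Chen–Iris, Chen–Ivy, Chen–Yael, Emil–Iris, Emil–Ivy, Fay–Iris, Fay–Ivy, Fay–Yael, Iris–Yael → e = 11.
Clustering(Rosa) = 11/15.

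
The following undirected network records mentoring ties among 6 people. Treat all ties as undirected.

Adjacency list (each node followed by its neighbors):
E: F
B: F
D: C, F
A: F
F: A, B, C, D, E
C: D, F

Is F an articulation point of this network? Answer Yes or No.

Yes

Removing F leaves {A} with no path to {C and D}, so the network splits into 4 components. F is a cut vertex.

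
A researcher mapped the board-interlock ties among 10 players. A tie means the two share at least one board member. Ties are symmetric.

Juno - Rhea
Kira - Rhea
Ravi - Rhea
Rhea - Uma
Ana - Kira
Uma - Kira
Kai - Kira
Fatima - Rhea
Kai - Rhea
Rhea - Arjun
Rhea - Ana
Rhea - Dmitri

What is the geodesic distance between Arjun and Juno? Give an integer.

2

One shortest route is Arjun – Rhea – Juno, which uses 2 edges, and Arjun and Juno are not directly tied, so nothing shorter exists. So d(Arjun,Juno) = 2.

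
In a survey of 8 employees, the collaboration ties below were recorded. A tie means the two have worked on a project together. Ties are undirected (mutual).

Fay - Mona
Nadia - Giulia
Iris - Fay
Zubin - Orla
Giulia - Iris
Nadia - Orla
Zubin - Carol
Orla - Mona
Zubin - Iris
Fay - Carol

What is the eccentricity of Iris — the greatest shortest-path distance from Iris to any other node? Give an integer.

2

Distances from Iris: Carol:2, Fay:1, Giulia:1, Mona:2, Nadia:2, Orla:2, Zubin:1.
The largest is 2 (to Carol, Orla, Nadia, and Mona), so the eccentricity of Iris is 2.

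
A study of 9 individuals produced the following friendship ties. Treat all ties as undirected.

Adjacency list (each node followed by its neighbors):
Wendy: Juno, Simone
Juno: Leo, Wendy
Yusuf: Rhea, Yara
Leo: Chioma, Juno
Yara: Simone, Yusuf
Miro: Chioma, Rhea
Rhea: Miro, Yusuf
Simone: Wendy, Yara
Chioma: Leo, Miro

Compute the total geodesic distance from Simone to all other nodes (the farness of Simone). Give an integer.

Distances from Simone: Chioma:4, Juno:2, Leo:3, Miro:4, Rhea:3, Wendy:1, Yara:1, Yusuf:2.
Sum = 4 + 2 + 3 + 4 + 3 + 1 + 1 + 2 = 20.

20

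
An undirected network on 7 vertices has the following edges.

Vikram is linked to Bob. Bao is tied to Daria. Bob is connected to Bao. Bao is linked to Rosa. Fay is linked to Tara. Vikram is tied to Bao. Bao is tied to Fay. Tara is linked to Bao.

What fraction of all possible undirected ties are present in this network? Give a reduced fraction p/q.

There are 8 edges and 7 nodes, so the maximum possible is C(7,2) = 21.
Density = 8/21.

8/21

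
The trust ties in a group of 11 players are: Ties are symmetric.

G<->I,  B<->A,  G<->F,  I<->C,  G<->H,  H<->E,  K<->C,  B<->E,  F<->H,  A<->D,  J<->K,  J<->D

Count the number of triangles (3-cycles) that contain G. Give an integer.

1

G's neighbors: F, H, and I.
Neighbor pairs that are themselves tied: G–F–H. Each forms one triangle with G, for 1 in total.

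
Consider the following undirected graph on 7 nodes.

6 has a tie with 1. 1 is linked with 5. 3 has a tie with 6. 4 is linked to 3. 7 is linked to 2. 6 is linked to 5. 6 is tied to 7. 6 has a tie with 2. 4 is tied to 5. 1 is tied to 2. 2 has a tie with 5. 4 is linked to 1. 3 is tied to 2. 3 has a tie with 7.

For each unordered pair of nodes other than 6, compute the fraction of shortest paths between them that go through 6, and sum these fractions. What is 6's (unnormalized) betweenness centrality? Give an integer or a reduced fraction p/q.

5/3

Pairs whose geodesics pass through 6 — 1–3: 1/3; 1–7: 1/2; 3–5: 1/3; 5–7: 1/2.
All other pairs contribute 0.
Summing the contributions gives betweenness(6) = 5/3.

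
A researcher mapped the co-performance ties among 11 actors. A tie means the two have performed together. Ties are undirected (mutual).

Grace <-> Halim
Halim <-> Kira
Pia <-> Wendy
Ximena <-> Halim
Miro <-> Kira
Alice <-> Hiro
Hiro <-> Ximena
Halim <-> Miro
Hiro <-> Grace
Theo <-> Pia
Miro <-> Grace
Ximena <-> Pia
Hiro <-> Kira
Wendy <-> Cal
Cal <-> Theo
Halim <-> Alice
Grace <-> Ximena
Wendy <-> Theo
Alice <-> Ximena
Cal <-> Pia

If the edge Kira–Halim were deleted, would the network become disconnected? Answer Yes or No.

Even without that edge, Kira still reaches Halim via Kira – Miro – Halim, so the network stays connected. Not a bridge.

No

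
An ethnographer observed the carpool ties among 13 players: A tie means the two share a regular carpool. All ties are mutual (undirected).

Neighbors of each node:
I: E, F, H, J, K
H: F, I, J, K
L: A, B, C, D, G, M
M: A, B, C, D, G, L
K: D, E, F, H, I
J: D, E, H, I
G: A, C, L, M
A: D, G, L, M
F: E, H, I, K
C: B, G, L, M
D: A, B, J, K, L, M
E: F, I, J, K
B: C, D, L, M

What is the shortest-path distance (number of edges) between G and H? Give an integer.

4

One shortest route is G – M – D – J – H, which uses 4 edges, and at distance 3 from G we only reach {J, K}, which does not include H. So d(G,H) = 4.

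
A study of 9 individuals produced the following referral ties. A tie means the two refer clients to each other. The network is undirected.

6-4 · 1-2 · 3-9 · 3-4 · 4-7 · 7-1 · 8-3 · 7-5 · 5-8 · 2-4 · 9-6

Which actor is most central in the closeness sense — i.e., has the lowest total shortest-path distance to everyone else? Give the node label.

4

Farness (sum of distances to all others) for each node — 1:19, 2:17, 3:14, 4:12, 5:17, 6:17, 7:14, 8:17, 9:19.
The smallest farness is 12, for 4, so 4 has the highest closeness.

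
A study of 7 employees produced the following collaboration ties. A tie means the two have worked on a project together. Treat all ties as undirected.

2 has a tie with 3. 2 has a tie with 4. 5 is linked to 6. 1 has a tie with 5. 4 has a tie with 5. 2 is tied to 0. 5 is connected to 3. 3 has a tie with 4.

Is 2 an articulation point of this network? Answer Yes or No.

Yes

Removing 2 leaves {1, 3, 4, 5, and 6} with no path to {0}, so the network splits into 2 components. 2 is a cut vertex.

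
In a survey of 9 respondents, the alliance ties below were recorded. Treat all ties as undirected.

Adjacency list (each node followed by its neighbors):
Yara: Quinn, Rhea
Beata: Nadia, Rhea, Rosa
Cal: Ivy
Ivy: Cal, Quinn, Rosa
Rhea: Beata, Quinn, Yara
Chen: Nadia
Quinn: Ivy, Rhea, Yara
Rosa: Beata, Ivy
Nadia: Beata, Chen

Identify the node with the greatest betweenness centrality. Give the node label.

Unnormalized betweenness of each node: Beata:27/2, Cal:0, Chen:0, Ivy:17/2, Nadia:7, Quinn:9/2, Rhea:13/2, Rosa:6, Yara:0.
Beata has the largest value, 27/2, making it the main broker — the node through which the most shortest paths run.

Beata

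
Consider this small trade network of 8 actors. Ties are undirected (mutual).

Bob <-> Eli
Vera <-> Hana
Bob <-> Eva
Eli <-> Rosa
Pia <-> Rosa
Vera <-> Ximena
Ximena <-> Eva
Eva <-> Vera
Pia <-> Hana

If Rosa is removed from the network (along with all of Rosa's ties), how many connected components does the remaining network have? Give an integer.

1

Rosa's neighbors (Eli and Pia) remain reachable from one another through other ties, so the rest of the network stays in one piece.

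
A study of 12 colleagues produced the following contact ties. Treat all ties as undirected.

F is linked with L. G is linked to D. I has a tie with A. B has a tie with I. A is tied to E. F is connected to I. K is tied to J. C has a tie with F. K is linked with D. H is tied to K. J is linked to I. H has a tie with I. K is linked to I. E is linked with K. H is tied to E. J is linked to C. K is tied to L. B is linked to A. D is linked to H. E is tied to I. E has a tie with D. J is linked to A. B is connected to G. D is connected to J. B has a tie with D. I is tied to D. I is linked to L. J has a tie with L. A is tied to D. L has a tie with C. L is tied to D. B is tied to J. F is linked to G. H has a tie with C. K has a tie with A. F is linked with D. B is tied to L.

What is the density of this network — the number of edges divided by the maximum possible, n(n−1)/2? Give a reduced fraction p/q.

There are 37 edges and 12 nodes, so the maximum possible is C(12,2) = 66.
Density = 37/66.

37/66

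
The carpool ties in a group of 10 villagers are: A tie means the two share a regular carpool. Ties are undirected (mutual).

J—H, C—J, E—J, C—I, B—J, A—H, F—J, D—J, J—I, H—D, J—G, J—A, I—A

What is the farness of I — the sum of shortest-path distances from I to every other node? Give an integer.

Distances from I: A:1, B:2, C:1, D:2, E:2, F:2, G:2, H:2, J:1.
Sum = 1 + 2 + 1 + 2 + 2 + 2 + 2 + 2 + 1 = 15.

15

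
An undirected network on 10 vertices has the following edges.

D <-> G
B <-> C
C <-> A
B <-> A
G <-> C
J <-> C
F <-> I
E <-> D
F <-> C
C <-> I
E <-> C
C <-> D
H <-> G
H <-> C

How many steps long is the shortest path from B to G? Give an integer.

One shortest route is B – C – G, which uses 2 edges, and B and G are not directly tied, so nothing shorter exists. So d(B,G) = 2.

2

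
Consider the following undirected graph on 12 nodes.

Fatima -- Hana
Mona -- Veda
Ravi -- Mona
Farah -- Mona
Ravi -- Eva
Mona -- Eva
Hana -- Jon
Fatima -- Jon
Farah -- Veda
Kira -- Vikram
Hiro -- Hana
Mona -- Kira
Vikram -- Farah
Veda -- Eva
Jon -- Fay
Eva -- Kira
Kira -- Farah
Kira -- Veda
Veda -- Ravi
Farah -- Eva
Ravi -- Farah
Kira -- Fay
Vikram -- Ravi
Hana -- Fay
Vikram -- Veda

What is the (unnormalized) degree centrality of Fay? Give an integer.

3

Fay is directly tied to Hana, Jon, and Kira. That is 3 neighbors, so the degree of Fay is 3.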